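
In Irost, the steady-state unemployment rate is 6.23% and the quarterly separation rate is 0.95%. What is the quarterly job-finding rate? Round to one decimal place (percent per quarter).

Job-finding rate ≈ 14.3% per quarter.

From u* = s/(s+f): f = s·(1−u)/u.
f = 0.95 × (1 − 0.0623) / 0.0623 = 0.8908 / 0.0623 ≈ 14.3% per quarter.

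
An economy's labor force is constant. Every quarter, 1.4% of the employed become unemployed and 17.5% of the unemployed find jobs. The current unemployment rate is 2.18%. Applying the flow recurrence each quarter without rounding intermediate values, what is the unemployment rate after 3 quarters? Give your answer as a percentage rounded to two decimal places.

With a fixed labor force, u_{t+1} = u_t + s·(1−u_t) − f·u_t = u_t·(1−s−f) + s.
Here 1−s−f = 0.811 and s = 0.014.
u_1 = 0.021800 × 0.811 + 0.014 = 0.031680.
u_2 = 0.031680 × 0.811 + 0.014 = 0.039692.
u_3 = 0.039692 × 0.811 + 0.014 = 0.046190.

Unemployment rate after three quarters ≈ 4.62%.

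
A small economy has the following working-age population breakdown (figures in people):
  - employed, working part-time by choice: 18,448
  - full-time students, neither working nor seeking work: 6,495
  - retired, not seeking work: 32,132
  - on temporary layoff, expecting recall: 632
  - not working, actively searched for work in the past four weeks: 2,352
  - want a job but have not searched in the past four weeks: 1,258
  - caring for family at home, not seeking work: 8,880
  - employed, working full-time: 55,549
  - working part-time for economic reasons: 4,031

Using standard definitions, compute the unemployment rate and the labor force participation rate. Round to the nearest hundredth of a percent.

Unemployment rate ≈ 3.68%; labor force participation rate ≈ 62.42%.

Employed = 18,448 + 55,549 + 4,031 = 78,028 (anyone who worked, including part-time for economic reasons, counts as employed).
Unemployed = 632 + 2,352 = 2,984 (jobless and actively searching, or on temporary layoff).
Labor force = 78,028 + 2,984 = 81,012.
Not in labor force = 6,495 + 32,132 + 1,258 + 8,880 = 48,765 (those not working and not actively searching are outside the labor force — including those who want a job but have given up searching).
Civilian working-age population = 81,012 + 48,765 = 129,777.
Unemployment rate = 2,984 / 81,012 = 3.68%.
Labor force participation rate = 81,012 / 129,777 = 62.42%.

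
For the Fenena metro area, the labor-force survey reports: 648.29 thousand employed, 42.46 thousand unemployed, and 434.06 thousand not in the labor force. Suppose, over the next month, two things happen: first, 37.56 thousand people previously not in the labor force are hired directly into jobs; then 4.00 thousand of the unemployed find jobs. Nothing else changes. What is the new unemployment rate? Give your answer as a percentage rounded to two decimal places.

New unemployment rate ≈ 5.28%.

Initially, labor force = 648.29 + 42.46 = 690.75 thousand, so u = 42.46/690.75 = 6.15%.
After the first change, employed and labor force both rise by 37.56; unemployed unchanged → E = 685.85, U = 42.46, labor force = 728.31 thousand.
After the second change, unemployed falls and employed rises by 4.00; labor force unchanged → E = 689.85, U = 38.46, labor force = 728.31 thousand.
New unemployment rate = 38.46 / 728.31 = 5.28%.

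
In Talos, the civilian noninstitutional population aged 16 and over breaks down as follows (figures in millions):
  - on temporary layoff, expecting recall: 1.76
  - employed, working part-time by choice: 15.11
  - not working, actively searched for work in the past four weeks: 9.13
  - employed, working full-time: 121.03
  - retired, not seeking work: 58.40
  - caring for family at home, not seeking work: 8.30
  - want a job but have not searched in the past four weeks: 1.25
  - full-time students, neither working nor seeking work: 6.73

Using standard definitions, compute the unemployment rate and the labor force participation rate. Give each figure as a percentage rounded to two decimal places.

Unemployment rate ≈ 7.41%; labor force participation rate ≈ 66.32%.

Employed = 15.11 + 121.03 = 136.14 million.
Unemployed = 1.76 + 9.13 = 10.89 million (jobless and actively searching, or on temporary layoff).
Labor force = 136.14 + 10.89 = 147.03 million.
Not in labor force = 58.40 + 8.30 + 1.25 + 6.73 = 74.68 million (those not working and not actively searching are outside the labor force — including those who want a job but have given up searching).
Civilian working-age population = 147.03 + 74.68 = 221.71 million.
Unemployment rate = 10.89 / 147.03 = 7.41%.
Labor force participation rate = 147.03 / 221.71 = 66.32%.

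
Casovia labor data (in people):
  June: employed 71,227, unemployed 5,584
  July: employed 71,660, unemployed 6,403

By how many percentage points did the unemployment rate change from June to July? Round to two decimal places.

The unemployment rate changed by +0.93 percentage points.

June: labor force = 71,227 + 5,584 = 76,811; u = 5,584/76,811 = 7.27%.
July: labor force = 71,660 + 6,403 = 78,063; u = 6,403/78,063 = 8.20%.
Change = 8.20% − 7.27% = +0.93 pp.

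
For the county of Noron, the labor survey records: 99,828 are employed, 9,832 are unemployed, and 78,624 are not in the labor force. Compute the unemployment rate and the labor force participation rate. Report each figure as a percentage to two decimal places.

Labor force = employed + unemployed = 99,828 + 9,832 = 109,660.
Working-age population = 109,660 + 78,624 = 188,284.
Unemployment rate = 9,832 / 109,660 = 8.97%.
Labor force participation rate = 109,660 / 188,284 = 58.24%.

Unemployment rate ≈ 8.97%; labor force participation rate ≈ 58.24%.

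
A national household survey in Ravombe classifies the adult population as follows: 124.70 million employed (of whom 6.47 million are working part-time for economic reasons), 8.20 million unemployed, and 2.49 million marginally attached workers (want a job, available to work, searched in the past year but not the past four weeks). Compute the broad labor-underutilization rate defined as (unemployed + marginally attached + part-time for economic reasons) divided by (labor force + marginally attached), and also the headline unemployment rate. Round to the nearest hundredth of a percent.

Labor force = 124.70 + 8.20 = 132.90 million.
Numerator = 8.20 + 2.49 + 6.47 = 17.16 million.
Denominator = 132.90 + 2.49 = 135.39 million.
Broad rate = 17.16 / 135.39 = 12.67%.
Headline unemployment rate = 8.20 / 132.90 = 6.17%.

Broad underutilization rate ≈ 12.67%; headline unemployment rate ≈ 6.17%.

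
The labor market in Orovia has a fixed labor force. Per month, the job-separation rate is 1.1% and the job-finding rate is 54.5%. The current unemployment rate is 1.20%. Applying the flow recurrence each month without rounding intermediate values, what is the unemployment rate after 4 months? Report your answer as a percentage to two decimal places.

Unemployment rate after four months ≈ 1.95%.

With a fixed labor force, u_{t+1} = u_t + s·(1−u_t) − f·u_t = u_t·(1−s−f) + s.
Here 1−s−f = 0.444 and s = 0.011.
u_1 = 0.012000 × 0.444 + 0.011 = 0.016328.
u_2 = 0.016328 × 0.444 + 0.011 = 0.018250.
u_3 = 0.018250 × 0.444 + 0.011 = 0.019103.
u_4 = 0.019103 × 0.444 + 0.011 = 0.019482.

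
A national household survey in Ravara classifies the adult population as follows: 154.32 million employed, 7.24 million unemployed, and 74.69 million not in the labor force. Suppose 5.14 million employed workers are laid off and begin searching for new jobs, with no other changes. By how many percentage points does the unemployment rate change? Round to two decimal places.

Initially, labor force = 154.32 + 7.24 = 161.56 million, so u = 7.24/161.56 = 4.48%.
After the change, employed falls and unemployed rises by 5.14; labor force unchanged → E = 149.18, U = 12.38, labor force = 161.56 million.
New unemployment rate = 12.38 / 161.56 = 7.66%.
Change = 7.66% − 4.48% = +3.18 percentage points.

The unemployment rate changes by +3.18 percentage points.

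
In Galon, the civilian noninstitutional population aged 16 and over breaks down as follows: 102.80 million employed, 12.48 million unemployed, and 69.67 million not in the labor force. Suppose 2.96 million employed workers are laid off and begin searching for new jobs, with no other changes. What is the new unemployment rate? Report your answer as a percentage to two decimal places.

New unemployment rate ≈ 13.39%.

Initially, labor force = 102.80 + 12.48 = 115.28 million, so u = 12.48/115.28 = 10.83%.
After the change, employed falls and unemployed rises by 2.96; labor force unchanged → E = 99.84, U = 15.44, labor force = 115.28 million.
New unemployment rate = 15.44 / 115.28 = 13.39%.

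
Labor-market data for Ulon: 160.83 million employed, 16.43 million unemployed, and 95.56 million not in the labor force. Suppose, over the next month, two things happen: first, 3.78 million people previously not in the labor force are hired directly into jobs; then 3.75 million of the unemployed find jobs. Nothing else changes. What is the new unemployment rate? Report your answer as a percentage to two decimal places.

New unemployment rate ≈ 7.00%.

Initially, labor force = 160.83 + 16.43 = 177.26 million, so u = 16.43/177.26 = 9.27%.
After the first change, employed and labor force both rise by 3.78; unemployed unchanged → E = 164.61, U = 16.43, labor force = 181.04 million.
After the second change, unemployed falls and employed rises by 3.75; labor force unchanged → E = 168.36, U = 12.68, labor force = 181.04 million.
New unemployment rate = 12.68 / 181.04 = 7.00%.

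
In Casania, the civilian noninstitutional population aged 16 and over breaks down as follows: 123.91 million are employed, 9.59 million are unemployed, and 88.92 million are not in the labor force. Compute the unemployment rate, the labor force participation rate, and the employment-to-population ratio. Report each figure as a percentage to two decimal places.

Unemployment rate ≈ 7.18%; labor force participation rate ≈ 60.02%; employment-population ratio ≈ 55.71%.

Labor force = employed + unemployed = 123.91 + 9.59 = 133.50 million.
Working-age population = 133.50 + 88.92 = 222.42 million.
Unemployment rate = 9.59 / 133.50 = 7.18%.
Labor force participation rate = 133.50 / 222.42 = 60.02%.
Employment-population ratio = 123.91 / 222.42 = 55.71%.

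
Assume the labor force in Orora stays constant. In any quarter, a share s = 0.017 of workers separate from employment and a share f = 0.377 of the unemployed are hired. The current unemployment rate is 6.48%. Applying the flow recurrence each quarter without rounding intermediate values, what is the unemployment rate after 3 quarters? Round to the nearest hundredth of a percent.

With a fixed labor force, u_{t+1} = u_t + s·(1−u_t) − f·u_t = u_t·(1−s−f) + s.
Here 1−s−f = 0.606 and s = 0.017.
u_1 = 0.064800 × 0.606 + 0.017 = 0.056269.
u_2 = 0.056269 × 0.606 + 0.017 = 0.051099.
u_3 = 0.051099 × 0.606 + 0.017 = 0.047966.

Unemployment rate after three quarters ≈ 4.80%.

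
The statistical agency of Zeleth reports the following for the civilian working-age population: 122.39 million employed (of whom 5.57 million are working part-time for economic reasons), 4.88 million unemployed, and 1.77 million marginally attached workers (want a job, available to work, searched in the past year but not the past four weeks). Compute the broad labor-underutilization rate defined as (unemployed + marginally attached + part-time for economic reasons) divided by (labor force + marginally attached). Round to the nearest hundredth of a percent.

Broad underutilization rate ≈ 9.47%.

Labor force = 122.39 + 4.88 = 127.27 million.
Numerator = 4.88 + 1.77 + 5.57 = 12.22 million.
Denominator = 127.27 + 1.77 = 129.04 million.
Broad rate = 12.22 / 129.04 = 9.47%.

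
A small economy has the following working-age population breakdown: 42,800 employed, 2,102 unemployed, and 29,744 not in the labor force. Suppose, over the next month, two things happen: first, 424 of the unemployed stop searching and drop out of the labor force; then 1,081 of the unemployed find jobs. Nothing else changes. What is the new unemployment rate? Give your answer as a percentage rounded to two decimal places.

New unemployment rate ≈ 1.34%.

Initially, labor force = 42,800 + 2,102 = 44,902, so u = 2,102/44,902 = 4.68%.
After the first change, unemployed and labor force both fall by 424 → E = 42,800, U = 1,678, labor force = 44,478.
After the second change, unemployed falls and employed rises by 1,081; labor force unchanged → E = 43,881, U = 597, labor force = 44,478.
New unemployment rate = 597 / 44,478 = 1.34%.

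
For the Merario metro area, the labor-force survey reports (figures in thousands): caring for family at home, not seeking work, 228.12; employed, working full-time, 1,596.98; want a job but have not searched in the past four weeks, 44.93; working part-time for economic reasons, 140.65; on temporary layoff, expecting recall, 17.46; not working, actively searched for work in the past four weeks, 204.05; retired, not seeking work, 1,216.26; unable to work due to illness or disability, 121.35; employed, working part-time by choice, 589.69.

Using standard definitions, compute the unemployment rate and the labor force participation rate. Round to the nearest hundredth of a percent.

Unemployment rate ≈ 8.69%; labor force participation rate ≈ 61.28%.

Employed = 1,596.98 + 140.65 + 589.69 = 2,327.32 thousand (anyone who worked, including part-time for economic reasons, counts as employed).
Unemployed = 17.46 + 204.05 = 221.51 thousand (jobless and actively searching, or on temporary layoff).
Labor force = 2,327.32 + 221.51 = 2,548.83 thousand.
Not in labor force = 228.12 + 44.93 + 1,216.26 + 121.35 = 1,610.66 thousand (those not working and not actively searching are outside the labor force — including those who want a job but have given up searching).
Civilian working-age population = 2,548.83 + 1,610.66 = 4,159.49 thousand.
Unemployment rate = 221.51 / 2,548.83 = 8.69%.
Labor force participation rate = 2,548.83 / 4,159.49 = 61.28%.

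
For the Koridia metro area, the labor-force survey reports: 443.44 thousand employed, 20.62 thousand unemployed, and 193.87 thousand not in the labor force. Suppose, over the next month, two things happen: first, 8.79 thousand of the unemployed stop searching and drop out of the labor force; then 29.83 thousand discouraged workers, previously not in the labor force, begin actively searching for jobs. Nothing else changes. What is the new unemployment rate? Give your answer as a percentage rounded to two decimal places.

New unemployment rate ≈ 8.59%.

Initially, labor force = 443.44 + 20.62 = 464.06 thousand, so u = 20.62/464.06 = 4.44%.
After the first change, unemployed and labor force both fall by 8.79 → E = 443.44, U = 11.83, labor force = 455.27 thousand.
After the second change, unemployed and labor force both rise by 29.83 → E = 443.44, U = 41.66, labor force = 485.10 thousand.
New unemployment rate = 41.66 / 485.10 = 8.59%.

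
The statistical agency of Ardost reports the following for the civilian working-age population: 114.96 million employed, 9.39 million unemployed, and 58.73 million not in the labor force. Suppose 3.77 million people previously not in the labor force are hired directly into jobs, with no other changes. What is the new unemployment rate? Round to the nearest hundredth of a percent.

New unemployment rate ≈ 7.33%.

Initially, labor force = 114.96 + 9.39 = 124.35 million, so u = 9.39/124.35 = 7.55%.
After the change, employed and labor force both rise by 3.77; unemployed unchanged → E = 118.73, U = 9.39, labor force = 128.12 million.
New unemployment rate = 9.39 / 128.12 = 7.33%.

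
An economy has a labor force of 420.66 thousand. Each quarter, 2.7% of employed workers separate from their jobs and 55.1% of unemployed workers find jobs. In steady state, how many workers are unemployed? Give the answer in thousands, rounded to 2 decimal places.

Steady-state unemployment rate u* = s/(s+f) = 2.7/(2.7+55.1) = 0.046713.
Unemployed = u* × labor force = 0.046713 × 420.66 ≈ 19.65 thousand.

About 19.65 thousand are unemployed in steady state.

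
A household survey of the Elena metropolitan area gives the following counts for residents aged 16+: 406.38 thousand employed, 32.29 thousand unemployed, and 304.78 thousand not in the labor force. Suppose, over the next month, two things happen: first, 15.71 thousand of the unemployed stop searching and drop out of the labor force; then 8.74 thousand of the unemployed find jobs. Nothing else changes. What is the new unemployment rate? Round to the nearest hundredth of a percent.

New unemployment rate ≈ 1.85%.

Initially, labor force = 406.38 + 32.29 = 438.67 thousand, so u = 32.29/438.67 = 7.36%.
After the first change, unemployed and labor force both fall by 15.71 → E = 406.38, U = 16.58, labor force = 422.96 thousand.
After the second change, unemployed falls and employed rises by 8.74; labor force unchanged → E = 415.12, U = 7.84, labor force = 422.96 thousand.
New unemployment rate = 7.84 / 422.96 = 1.85%.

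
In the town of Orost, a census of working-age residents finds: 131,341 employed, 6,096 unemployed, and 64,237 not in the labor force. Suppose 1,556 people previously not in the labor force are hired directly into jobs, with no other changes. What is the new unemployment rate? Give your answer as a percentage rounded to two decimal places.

Initially, labor force = 131,341 + 6,096 = 137,437, so u = 6,096/137,437 = 4.44%.
After the change, employed and labor force both rise by 1,556; unemployed unchanged → E = 132,897, U = 6,096, labor force = 138,993.
New unemployment rate = 6,096 / 138,993 = 4.39%.

New unemployment rate ≈ 4.39%.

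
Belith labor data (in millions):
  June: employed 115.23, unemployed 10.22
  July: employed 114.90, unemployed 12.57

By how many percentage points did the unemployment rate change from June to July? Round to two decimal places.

The unemployment rate changed by +1.71 percentage points.

June: labor force = 115.23 + 10.22 = 125.45; u = 10.22/125.45 = 8.15%.
July: labor force = 114.90 + 12.57 = 127.47; u = 12.57/127.47 = 9.86%.
Change = 9.86% − 8.15% = +1.71 pp.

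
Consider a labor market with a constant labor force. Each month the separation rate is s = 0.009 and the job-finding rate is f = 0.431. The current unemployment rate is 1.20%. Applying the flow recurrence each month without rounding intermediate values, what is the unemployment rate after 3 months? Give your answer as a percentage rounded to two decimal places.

With a fixed labor force, u_{t+1} = u_t + s·(1−u_t) − f·u_t = u_t·(1−s−f) + s.
Here 1−s−f = 0.560 and s = 0.009.
u_1 = 0.012000 × 0.560 + 0.009 = 0.015720.
u_2 = 0.015720 × 0.560 + 0.009 = 0.017803.
u_3 = 0.017803 × 0.560 + 0.009 = 0.018970.

Unemployment rate after three months ≈ 1.90%.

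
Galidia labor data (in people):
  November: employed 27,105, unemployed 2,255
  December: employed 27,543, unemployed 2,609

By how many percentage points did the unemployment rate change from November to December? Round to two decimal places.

November: labor force = 27,105 + 2,255 = 29,360; u = 2,255/29,360 = 7.68%.
December: labor force = 27,543 + 2,609 = 30,152; u = 2,609/30,152 = 8.65%.
Change = 8.65% − 7.68% = +0.97 pp.

The unemployment rate changed by +0.97 percentage points.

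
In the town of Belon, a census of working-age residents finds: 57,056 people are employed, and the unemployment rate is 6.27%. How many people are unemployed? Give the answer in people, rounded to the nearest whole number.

About 3,817 are unemployed.

Let U be the number unemployed. The labor force is E + U, and U/(E+U) = 0.0627.
So U = 0.0627 × 57,056 / (1 − 0.0627) = 3577.41 / 0.9373 ≈ 3,817.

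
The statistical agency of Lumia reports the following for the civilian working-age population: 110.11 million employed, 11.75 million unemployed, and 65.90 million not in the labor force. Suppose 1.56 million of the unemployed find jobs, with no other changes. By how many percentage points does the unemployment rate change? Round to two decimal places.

The unemployment rate changes by −1.28 percentage points.

Initially, labor force = 110.11 + 11.75 = 121.86 million, so u = 11.75/121.86 = 9.64%.
After the change, unemployed falls and employed rises by 1.56; labor force unchanged → E = 111.67, U = 10.19, labor force = 121.86 million.
New unemployment rate = 10.19 / 121.86 = 8.36%.
Change = 8.36% − 9.64% = −1.28 percentage points.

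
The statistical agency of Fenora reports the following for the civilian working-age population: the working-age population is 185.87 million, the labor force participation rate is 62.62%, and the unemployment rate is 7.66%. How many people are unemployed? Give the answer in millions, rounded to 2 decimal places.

Labor force = 0.6262 × 185.87 = 116.39 million.
Unemployed = 0.0766 × 116.39 ≈ 8.92 million.

About 8.92 million are unemployed.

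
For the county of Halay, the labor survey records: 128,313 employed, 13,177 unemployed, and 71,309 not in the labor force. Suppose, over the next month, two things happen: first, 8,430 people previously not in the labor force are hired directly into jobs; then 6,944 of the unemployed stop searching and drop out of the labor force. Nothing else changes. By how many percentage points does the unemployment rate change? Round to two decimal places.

Initially, labor force = 128,313 + 13,177 = 141,490, so u = 13,177/141,490 = 9.31%.
After the first change, employed and labor force both rise by 8,430; unemployed unchanged → E = 136,743, U = 13,177, labor force = 149,920.
After the second change, unemployed and labor force both fall by 6,944 → E = 136,743, U = 6,233, labor force = 142,976.
New unemployment rate = 6,233 / 142,976 = 4.36%.
Change = 4.36% − 9.31% = −4.95 percentage points.

The unemployment rate changes by −4.95 percentage points.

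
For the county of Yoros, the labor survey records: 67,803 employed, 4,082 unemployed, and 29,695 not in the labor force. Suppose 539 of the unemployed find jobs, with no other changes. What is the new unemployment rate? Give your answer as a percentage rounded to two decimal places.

New unemployment rate ≈ 4.93%.

Initially, labor force = 67,803 + 4,082 = 71,885, so u = 4,082/71,885 = 5.68%.
After the change, unemployed falls and employed rises by 539; labor force unchanged → E = 68,342, U = 3,543, labor force = 71,885.
New unemployment rate = 3,543 / 71,885 = 4.93%.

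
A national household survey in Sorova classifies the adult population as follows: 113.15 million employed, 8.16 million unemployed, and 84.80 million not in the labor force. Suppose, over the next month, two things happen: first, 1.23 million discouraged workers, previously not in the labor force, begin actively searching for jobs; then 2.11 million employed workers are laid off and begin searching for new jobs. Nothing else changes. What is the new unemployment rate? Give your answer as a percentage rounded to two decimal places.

New unemployment rate ≈ 9.38%.

Initially, labor force = 113.15 + 8.16 = 121.31 million, so u = 8.16/121.31 = 6.73%.
After the first change, unemployed and labor force both rise by 1.23 → E = 113.15, U = 9.39, labor force = 122.54 million.
After the second change, employed falls and unemployed rises by 2.11; labor force unchanged → E = 111.04, U = 11.50, labor force = 122.54 million.
New unemployment rate = 11.50 / 122.54 = 9.38%.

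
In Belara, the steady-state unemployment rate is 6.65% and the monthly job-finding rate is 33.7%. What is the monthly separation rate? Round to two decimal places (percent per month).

From u* = s/(s+f): s = u·f/(1−u).
s = 0.0665 × 33.7 / (1 − 0.0665) = 2.2411 / 0.9335 ≈ 2.40% per month.

Separation rate ≈ 2.40% per month.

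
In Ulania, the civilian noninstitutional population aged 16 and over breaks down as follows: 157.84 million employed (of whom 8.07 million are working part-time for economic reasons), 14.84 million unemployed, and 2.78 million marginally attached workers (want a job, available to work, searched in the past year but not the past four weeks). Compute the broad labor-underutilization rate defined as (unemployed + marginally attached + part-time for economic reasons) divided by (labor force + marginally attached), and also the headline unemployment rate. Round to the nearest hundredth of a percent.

Labor force = 157.84 + 14.84 = 172.68 million.
Numerator = 14.84 + 2.78 + 8.07 = 25.69 million.
Denominator = 172.68 + 2.78 = 175.46 million.
Broad rate = 25.69 / 175.46 = 14.64%.
Headline unemployment rate = 14.84 / 172.68 = 8.59%.

Broad underutilization rate ≈ 14.64%; headline unemployment rate ≈ 8.59%.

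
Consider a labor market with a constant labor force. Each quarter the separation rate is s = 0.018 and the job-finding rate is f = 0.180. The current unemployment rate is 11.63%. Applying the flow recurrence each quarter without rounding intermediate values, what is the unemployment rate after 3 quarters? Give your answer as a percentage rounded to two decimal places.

Unemployment rate after three quarters ≈ 10.40%.

With a fixed labor force, u_{t+1} = u_t + s·(1−u_t) − f·u_t = u_t·(1−s−f) + s.
Here 1−s−f = 0.802 and s = 0.018.
u_1 = 0.116300 × 0.802 + 0.018 = 0.111273.
u_2 = 0.111273 × 0.802 + 0.018 = 0.107241.
u_3 = 0.107241 × 0.802 + 0.018 = 0.104007.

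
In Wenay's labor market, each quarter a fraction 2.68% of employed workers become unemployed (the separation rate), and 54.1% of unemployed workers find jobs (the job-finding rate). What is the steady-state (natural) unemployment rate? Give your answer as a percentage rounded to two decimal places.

Steady-state unemployment rate ≈ 4.72%.

At steady state the flows balance: s·E = f·U, so U/(E+U) = s/(s+f).
u* = 2.68 / (2.68 + 54.1) = 2.68 / 56.78 = 4.72%.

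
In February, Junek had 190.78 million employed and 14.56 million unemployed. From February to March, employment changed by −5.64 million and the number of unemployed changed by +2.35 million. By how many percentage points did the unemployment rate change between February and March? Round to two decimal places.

February: labor force = 190.78 + 14.56 = 205.34; u = 14.56/205.34 = 7.09%.
March: labor force = 185.14 + 16.91 = 202.05; u = 16.91/202.05 = 8.37%.
Change = 8.37% − 7.09% = +1.28 pp.

The unemployment rate changed by +1.28 percentage points.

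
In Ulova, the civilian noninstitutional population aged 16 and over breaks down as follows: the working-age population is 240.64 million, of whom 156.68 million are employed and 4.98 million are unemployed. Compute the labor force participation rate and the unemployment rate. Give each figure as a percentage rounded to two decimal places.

Labor force participation rate ≈ 67.18%; unemployment rate ≈ 3.08%.

Labor force = employed + unemployed = 156.68 + 4.98 = 161.66 million.
Unemployment rate = 4.98 / 161.66 = 3.08%.
Labor force participation rate = 161.66 / 240.64 = 67.18%.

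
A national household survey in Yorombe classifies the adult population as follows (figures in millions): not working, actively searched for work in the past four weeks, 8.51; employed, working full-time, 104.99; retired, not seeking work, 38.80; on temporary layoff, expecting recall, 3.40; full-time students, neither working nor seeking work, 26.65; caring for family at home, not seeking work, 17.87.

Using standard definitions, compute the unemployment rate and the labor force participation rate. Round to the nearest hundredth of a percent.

Unemployment rate ≈ 10.19%; labor force participation rate ≈ 58.39%.

Employed = 104.99 million.
Unemployed = 8.51 + 3.40 = 11.91 million (jobless and actively searching, or on temporary layoff).
Labor force = 104.99 + 11.91 = 116.90 million.
Not in labor force = 38.80 + 26.65 + 17.87 = 83.32 million (those not working and not actively searching are outside the labor force).
Civilian working-age population = 116.90 + 83.32 = 200.22 million.
Unemployment rate = 11.91 / 116.90 = 10.19%.
Labor force participation rate = 116.90 / 200.22 = 58.39%.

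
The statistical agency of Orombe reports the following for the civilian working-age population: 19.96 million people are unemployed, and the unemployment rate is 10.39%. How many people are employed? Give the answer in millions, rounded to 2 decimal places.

About 172.15 million are employed.

Labor force = U / u = 19.96 / 0.1039 ≈ 192.11 million.
Employed = labor force − unemployed = 192.11 − 19.96 = 172.15 million.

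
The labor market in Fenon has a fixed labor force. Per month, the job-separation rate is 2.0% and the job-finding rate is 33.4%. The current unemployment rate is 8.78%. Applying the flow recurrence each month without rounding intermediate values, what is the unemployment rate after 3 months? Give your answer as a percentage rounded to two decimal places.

With a fixed labor force, u_{t+1} = u_t + s·(1−u_t) − f·u_t = u_t·(1−s−f) + s.
Here 1−s−f = 0.646 and s = 0.020.
u_1 = 0.087800 × 0.646 + 0.020 = 0.076719.
u_2 = 0.076719 × 0.646 + 0.020 = 0.069560.
u_3 = 0.069560 × 0.646 + 0.020 = 0.064936.

Unemployment rate after three months ≈ 6.49%.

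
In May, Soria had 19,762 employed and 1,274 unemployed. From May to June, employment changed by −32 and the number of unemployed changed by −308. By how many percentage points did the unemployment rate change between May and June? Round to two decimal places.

The unemployment rate changed by −1.39 percentage points.

May: labor force = 19,762 + 1,274 = 21,036; u = 1,274/21,036 = 6.06%.
June: labor force = 19,730 + 966 = 20,696; u = 966/20,696 = 4.67%.
Change = 4.67% − 6.06% = −1.39 pp.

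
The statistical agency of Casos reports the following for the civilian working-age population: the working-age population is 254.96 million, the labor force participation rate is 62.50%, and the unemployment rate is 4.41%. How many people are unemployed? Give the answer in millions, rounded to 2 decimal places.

Labor force = 0.6250 × 254.96 = 159.35 million.
Unemployed = 0.0441 × 159.35 ≈ 7.03 million.

About 7.03 million are unemployed.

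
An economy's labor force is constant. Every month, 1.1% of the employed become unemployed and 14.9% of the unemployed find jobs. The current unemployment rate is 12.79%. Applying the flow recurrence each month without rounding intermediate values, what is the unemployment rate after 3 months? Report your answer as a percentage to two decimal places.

With a fixed labor force, u_{t+1} = u_t + s·(1−u_t) − f·u_t = u_t·(1−s−f) + s.
Here 1−s−f = 0.840 and s = 0.011.
u_1 = 0.127900 × 0.840 + 0.011 = 0.118436.
u_2 = 0.118436 × 0.840 + 0.011 = 0.110486.
u_3 = 0.110486 × 0.840 + 0.011 = 0.103808.

Unemployment rate after three months ≈ 10.38%.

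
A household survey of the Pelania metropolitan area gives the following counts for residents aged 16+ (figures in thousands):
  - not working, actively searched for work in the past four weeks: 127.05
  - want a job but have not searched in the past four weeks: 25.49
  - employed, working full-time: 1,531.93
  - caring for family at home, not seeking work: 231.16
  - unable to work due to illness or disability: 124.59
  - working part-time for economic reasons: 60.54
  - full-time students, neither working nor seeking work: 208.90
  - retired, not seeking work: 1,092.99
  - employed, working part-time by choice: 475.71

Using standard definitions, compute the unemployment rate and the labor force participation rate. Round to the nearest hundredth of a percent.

Unemployment rate ≈ 5.79%; labor force participation rate ≈ 56.60%.

Employed = 1,531.93 + 60.54 + 475.71 = 2,068.18 thousand (anyone who worked, including part-time for economic reasons, counts as employed).
Unemployed = 127.05 thousand.
Labor force = 2,068.18 + 127.05 = 2,195.23 thousand.
Not in labor force = 25.49 + 231.16 + 124.59 + 208.90 + 1,092.99 = 1,683.13 thousand (those not working and not actively searching are outside the labor force — including those who want a job but have given up searching).
Civilian working-age population = 2,195.23 + 1,683.13 = 3,878.36 thousand.
Unemployment rate = 127.05 / 2,195.23 = 5.79%.
Labor force participation rate = 2,195.23 / 3,878.36 = 56.60%.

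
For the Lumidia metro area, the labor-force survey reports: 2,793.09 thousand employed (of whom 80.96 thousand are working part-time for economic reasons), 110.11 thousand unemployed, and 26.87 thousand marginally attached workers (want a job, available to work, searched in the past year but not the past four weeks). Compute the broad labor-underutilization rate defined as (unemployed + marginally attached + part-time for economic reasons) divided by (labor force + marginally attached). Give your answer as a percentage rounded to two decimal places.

Broad underutilization rate ≈ 7.44%.

Labor force = 2,793.09 + 110.11 = 2,903.20 thousand.
Numerator = 110.11 + 26.87 + 80.96 = 217.94 thousand.
Denominator = 2,903.20 + 26.87 = 2,930.07 thousand.
Broad rate = 217.94 / 2,930.07 = 7.44%.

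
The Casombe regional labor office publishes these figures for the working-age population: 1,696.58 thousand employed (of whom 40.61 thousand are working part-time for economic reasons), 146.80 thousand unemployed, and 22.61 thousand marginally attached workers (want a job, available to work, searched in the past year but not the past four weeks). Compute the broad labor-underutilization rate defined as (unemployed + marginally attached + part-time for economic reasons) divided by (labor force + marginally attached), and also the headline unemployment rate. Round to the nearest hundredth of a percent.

Broad underutilization rate ≈ 11.26%; headline unemployment rate ≈ 7.96%.

Labor force = 1,696.58 + 146.80 = 1,843.38 thousand.
Numerator = 146.80 + 22.61 + 40.61 = 210.02 thousand.
Denominator = 1,843.38 + 22.61 = 1,865.99 thousand.
Broad rate = 210.02 / 1,865.99 = 11.26%.
Headline unemployment rate = 146.80 / 1,843.38 = 7.96%.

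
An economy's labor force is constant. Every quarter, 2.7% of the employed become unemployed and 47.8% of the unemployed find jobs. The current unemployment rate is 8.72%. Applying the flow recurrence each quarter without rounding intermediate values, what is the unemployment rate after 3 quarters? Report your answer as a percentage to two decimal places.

Unemployment rate after three quarters ≈ 5.76%.

With a fixed labor force, u_{t+1} = u_t + s·(1−u_t) − f·u_t = u_t·(1−s−f) + s.
Here 1−s−f = 0.495 and s = 0.027.
u_1 = 0.087200 × 0.495 + 0.027 = 0.070164.
u_2 = 0.070164 × 0.495 + 0.027 = 0.061731.
u_3 = 0.061731 × 0.495 + 0.027 = 0.057557.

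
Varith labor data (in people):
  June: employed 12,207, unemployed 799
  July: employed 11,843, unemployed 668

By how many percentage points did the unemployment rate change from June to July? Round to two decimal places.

June: labor force = 12,207 + 799 = 13,006; u = 799/13,006 = 6.14%.
July: labor force = 11,843 + 668 = 12,511; u = 668/12,511 = 5.34%.
Change = 5.34% − 6.14% = −0.80 pp.

The unemployment rate changed by −0.80 percentage points.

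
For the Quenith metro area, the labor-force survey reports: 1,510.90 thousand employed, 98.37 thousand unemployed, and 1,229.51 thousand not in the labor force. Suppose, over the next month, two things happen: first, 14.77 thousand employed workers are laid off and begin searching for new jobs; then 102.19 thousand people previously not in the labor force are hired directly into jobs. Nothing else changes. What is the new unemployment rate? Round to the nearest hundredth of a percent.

New unemployment rate ≈ 6.61%.

Initially, labor force = 1,510.90 + 98.37 = 1,609.27 thousand, so u = 98.37/1,609.27 = 6.11%.
After the first change, employed falls and unemployed rises by 14.77; labor force unchanged → E = 1,496.13, U = 113.14, labor force = 1,609.27 thousand.
After the second change, employed and labor force both rise by 102.19; unemployed unchanged → E = 1,598.32, U = 113.14, labor force = 1,711.46 thousand.
New unemployment rate = 113.14 / 1,711.46 = 6.61%.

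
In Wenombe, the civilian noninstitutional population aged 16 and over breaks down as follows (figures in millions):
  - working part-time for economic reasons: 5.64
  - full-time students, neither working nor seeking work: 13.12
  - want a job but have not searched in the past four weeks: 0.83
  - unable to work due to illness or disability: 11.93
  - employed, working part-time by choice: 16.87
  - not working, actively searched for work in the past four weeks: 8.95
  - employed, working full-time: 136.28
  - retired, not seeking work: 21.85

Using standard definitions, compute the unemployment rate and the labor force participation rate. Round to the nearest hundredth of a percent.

Unemployment rate ≈ 5.34%; labor force participation rate ≈ 77.85%.

Employed = 5.64 + 16.87 + 136.28 = 158.79 million (anyone who worked, including part-time for economic reasons, counts as employed).
Unemployed = 8.95 million.
Labor force = 158.79 + 8.95 = 167.74 million.
Not in labor force = 13.12 + 0.83 + 11.93 + 21.85 = 47.73 million (those not working and not actively searching are outside the labor force — including those who want a job but have given up searching).
Civilian working-age population = 167.74 + 47.73 = 215.47 million.
Unemployment rate = 8.95 / 167.74 = 5.34%.
Labor force participation rate = 167.74 / 215.47 = 77.85%.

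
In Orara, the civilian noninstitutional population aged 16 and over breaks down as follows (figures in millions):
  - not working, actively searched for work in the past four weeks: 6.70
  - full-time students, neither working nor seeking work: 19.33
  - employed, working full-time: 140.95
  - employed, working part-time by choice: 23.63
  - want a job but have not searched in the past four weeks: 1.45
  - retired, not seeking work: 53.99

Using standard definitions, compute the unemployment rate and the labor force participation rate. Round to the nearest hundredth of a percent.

Unemployment rate ≈ 3.91%; labor force participation rate ≈ 69.61%.

Employed = 140.95 + 23.63 = 164.58 million.
Unemployed = 6.70 million.
Labor force = 164.58 + 6.70 = 171.28 million.
Not in labor force = 19.33 + 1.45 + 53.99 = 74.77 million (those not working and not actively searching are outside the labor force — including those who want a job but have given up searching).
Civilian working-age population = 171.28 + 74.77 = 246.05 million.
Unemployment rate = 6.70 / 171.28 = 3.91%.
Labor force participation rate = 171.28 / 246.05 = 69.61%.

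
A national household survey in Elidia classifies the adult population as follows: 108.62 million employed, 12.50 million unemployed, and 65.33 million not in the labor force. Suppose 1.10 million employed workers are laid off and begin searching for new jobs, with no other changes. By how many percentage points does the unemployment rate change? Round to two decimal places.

The unemployment rate changes by +0.91 percentage points.

Initially, labor force = 108.62 + 12.50 = 121.12 million, so u = 12.50/121.12 = 10.32%.
After the change, employed falls and unemployed rises by 1.10; labor force unchanged → E = 107.52, U = 13.60, labor force = 121.12 million.
New unemployment rate = 13.60 / 121.12 = 11.23%.
Change = 11.23% − 10.32% = +0.91 percentage points.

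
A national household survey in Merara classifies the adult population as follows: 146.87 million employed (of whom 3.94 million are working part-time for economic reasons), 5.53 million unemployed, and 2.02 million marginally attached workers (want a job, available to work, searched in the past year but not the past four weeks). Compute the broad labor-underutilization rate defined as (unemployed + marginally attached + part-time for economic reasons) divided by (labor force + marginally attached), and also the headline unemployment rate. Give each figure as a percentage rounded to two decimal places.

Broad underutilization rate ≈ 7.44%; headline unemployment rate ≈ 3.63%.

Labor force = 146.87 + 5.53 = 152.40 million.
Numerator = 5.53 + 2.02 + 3.94 = 11.49 million.
Denominator = 152.40 + 2.02 = 154.42 million.
Broad rate = 11.49 / 154.42 = 7.44%.
Headline unemployment rate = 5.53 / 152.40 = 3.63%.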